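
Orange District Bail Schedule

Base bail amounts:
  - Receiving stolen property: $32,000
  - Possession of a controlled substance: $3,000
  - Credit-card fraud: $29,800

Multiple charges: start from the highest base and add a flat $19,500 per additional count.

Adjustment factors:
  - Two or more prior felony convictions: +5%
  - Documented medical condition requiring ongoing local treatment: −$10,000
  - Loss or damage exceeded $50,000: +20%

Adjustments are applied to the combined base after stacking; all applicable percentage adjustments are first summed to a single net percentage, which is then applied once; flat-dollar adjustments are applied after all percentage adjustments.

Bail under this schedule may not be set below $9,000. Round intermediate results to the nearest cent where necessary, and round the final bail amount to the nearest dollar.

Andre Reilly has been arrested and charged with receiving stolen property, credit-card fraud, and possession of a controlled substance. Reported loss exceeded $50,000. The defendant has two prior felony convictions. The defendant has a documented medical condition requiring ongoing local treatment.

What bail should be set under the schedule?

Base amounts from the schedule: receiving stolen property $32,000; credit-card fraud $29,800; possession of a controlled substance $3,000.
Stacking rule: highest base plus $19,500 per additional charge. Highest is receiving stolen property at $32,000; 2 additional charges → +$39,000. Combined base = $71,000.
Net percentage adjustment: +5% +20% = +25%. $71,000 × 1.25 = $88,750.
Documented medical condition requiring ongoing local treatment (−$10,000 flat): $88,750 − $10,000 = $78,750.
$78,750 is at or above the $9,000 minimum.

$78,750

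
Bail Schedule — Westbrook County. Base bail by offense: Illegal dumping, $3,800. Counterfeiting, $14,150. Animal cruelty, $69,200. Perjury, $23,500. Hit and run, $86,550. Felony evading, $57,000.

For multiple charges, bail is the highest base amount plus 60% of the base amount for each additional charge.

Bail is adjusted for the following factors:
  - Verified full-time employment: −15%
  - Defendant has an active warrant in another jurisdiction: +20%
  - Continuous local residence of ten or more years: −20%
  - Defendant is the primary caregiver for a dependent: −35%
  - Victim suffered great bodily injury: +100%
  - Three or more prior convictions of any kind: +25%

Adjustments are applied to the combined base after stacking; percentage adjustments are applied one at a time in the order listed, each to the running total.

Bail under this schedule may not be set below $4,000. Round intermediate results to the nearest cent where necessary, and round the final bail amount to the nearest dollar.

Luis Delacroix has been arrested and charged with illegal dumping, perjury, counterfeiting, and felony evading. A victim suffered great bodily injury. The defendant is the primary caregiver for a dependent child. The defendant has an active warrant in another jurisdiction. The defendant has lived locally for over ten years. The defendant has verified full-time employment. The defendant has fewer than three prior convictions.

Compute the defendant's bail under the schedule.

Base amounts from the schedule: illegal dumping $3,800; perjury $23,500; counterfeiting $14,150; felony evading $57,000.
Stacking rule: highest base plus 60% of each additional charge. Highest is felony evading at $57,000. Additional: $3,800 × 60% = $2,280; $23,500 × 60% = $14,100; $14,150 × 60% = $8,490. Combined base = $57,000 + $24,870 = $81,870.
Verified full-time employment (−15%): $81,870 × 0.85 = $69,589.50.
Defendant has an active warrant in another jurisdiction (+20%): $69,589.50 × 1.2 = $83,507.40.
Continuous local residence of ten or more years (−20%): $83,507.40 × 0.8 = $66,805.92.
Defendant is the primary caregiver for a dependent (−35%): $66,805.92 × 0.65 = $43,423.85.
Victim suffered great bodily injury (+100%): $43,423.85 × 2 = $86,847.70.
$86,847.70 is at or above the $4,000 minimum.
Rounded to the nearest dollar: $86,848.

$86,848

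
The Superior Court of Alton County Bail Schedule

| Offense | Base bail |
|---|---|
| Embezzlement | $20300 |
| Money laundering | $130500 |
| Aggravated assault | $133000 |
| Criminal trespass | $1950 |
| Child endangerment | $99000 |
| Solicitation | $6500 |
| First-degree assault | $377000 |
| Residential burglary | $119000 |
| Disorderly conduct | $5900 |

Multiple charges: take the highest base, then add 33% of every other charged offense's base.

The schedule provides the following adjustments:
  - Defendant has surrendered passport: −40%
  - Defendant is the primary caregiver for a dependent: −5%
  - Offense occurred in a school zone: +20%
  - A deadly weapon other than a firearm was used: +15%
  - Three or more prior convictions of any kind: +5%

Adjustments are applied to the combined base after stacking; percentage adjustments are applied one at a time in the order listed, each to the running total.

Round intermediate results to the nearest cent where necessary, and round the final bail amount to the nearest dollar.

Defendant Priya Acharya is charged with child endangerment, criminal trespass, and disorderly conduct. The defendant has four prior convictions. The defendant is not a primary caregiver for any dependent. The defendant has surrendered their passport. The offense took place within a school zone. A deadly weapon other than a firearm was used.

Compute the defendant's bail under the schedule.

$88323

Base amounts from the schedule: child endangerment $99000; criminal trespass $1950; disorderly conduct $5900.
Stacking rule: highest base plus 33% of each additional charge. Highest is child endangerment at $99000. Additional: $1950 × 33% = $643.50; $5900 × 33% = $1947. Combined base = $99000 + $2590.50 = $101590.50.
Defendant has surrendered passport (−40%): $101590.50 × 0.6 = $60954.30.
Offense occurred in a school zone (+20%): $60954.30 × 1.2 = $73145.16.
A deadly weapon other than a firearm was used (+15%): $73145.16 × 1.15 = $84116.93.
Three or more prior convictions of any kind (+5%): $84116.93 × 1.05 = $88322.78.
Rounded to the nearest dollar: $88323.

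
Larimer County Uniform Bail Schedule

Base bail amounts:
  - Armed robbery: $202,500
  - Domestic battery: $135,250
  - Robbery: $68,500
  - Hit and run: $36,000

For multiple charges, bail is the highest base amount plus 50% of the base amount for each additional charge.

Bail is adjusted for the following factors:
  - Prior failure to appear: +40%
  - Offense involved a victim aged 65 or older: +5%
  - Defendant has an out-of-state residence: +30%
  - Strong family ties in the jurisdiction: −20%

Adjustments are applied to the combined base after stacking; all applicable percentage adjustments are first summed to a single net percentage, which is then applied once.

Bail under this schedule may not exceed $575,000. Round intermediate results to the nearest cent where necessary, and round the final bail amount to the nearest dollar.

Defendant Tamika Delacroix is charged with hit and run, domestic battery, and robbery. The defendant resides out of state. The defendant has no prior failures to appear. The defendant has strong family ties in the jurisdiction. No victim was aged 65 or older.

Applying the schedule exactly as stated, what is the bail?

Base amounts from the schedule: hit and run $36,000; domestic battery $135,250; robbery $68,500.
Stacking rule: highest base plus 50% of each additional charge. Highest is domestic battery at $135,250. Additional: $36,000 × 50% = $18,000; $68,500 × 50% = $34,250. Combined base = $135,250 + $52,250 = $187,500.
Net percentage adjustment: +30% −20% = +10%. $187,500 × 1.1 = $206,250.
$206,250 is within the $575,000 maximum.

$206,250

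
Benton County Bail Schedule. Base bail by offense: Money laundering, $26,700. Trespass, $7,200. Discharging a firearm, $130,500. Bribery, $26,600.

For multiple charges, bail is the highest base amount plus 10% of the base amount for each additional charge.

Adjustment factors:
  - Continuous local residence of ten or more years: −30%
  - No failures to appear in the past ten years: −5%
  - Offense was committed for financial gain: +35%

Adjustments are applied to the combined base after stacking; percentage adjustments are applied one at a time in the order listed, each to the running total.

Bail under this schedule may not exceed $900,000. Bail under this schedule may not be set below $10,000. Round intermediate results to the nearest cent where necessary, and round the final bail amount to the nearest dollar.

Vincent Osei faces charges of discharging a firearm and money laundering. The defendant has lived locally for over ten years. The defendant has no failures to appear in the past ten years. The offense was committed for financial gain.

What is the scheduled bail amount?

$119,553

Base amounts from the schedule: discharging a firearm $130,500; money laundering $26,700.
Stacking rule: highest base plus 10% of each additional charge. Highest is discharging a firearm at $130,500. Additional: $26,700 × 10% = $2,670. Combined base = $130,500 + $2,670 = $133,170.
Continuous local residence of ten or more years (−30%): $133,170 × 0.7 = $93,219.
No failures to appear in the past ten years (−5%): $93,219 × 0.95 = $88,558.05.
Offense was committed for financial gain (+35%): $88,558.05 × 1.35 = $119,553.37.
$119,553.37 is within the $900,000 maximum.
$119,553.37 is at or above the $10,000 minimum.
Rounded to the nearest dollar: $119,553.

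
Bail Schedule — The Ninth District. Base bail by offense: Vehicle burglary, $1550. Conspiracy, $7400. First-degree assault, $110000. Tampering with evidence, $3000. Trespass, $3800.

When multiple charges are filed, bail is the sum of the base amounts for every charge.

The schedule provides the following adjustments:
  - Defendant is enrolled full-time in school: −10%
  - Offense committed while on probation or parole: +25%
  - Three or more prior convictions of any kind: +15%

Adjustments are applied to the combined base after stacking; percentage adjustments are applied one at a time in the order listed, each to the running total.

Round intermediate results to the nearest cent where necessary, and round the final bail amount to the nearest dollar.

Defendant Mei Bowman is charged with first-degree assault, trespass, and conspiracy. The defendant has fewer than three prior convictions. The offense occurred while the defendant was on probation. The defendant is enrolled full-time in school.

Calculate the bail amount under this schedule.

Base amounts from the schedule: first-degree assault $110000; trespass $3800; conspiracy $7400.
Stacking rule: sum of all bases. $110000 + $3800 + $7400 = $121200.
Defendant is enrolled full-time in school (−10%): $121200 × 0.9 = $109080.
Offense committed while on probation or parole (+25%): $109080 × 1.25 = $136350.

$136350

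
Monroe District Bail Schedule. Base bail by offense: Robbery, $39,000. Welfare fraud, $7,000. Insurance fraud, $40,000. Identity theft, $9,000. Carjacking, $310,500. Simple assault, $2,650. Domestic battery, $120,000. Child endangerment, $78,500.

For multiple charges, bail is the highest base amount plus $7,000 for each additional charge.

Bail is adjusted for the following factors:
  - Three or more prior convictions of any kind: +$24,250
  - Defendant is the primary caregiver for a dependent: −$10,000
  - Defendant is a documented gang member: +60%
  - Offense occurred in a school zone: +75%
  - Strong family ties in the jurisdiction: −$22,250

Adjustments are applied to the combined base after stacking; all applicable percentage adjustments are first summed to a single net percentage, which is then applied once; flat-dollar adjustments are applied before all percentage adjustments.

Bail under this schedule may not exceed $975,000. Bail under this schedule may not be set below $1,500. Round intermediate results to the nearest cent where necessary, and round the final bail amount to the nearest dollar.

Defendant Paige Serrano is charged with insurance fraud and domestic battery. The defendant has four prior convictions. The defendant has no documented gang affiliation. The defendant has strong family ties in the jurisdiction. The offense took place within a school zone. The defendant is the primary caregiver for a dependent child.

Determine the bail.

$208,250

Base amounts from the schedule: insurance fraud $40,000; domestic battery $120,000.
Stacking rule: highest base plus $7,000 per additional charge. Highest is domestic battery at $120,000; 1 additional charge → +$7,000. Combined base = $127,000.
Three or more prior convictions of any kind (+$24,250 flat): $127,000 + $24,250 = $151,250.
Defendant is the primary caregiver for a dependent (−$10,000 flat): $151,250 − $10,000 = $141,250.
Strong family ties in the jurisdiction (−$22,250 flat): $141,250 − $22,250 = $119,000.
Offense occurred in a school zone (+75%): $119,000 × 1.75 = $208,250.
$208,250 is within the $975,000 maximum.
$208,250 is at or above the $1,500 minimum.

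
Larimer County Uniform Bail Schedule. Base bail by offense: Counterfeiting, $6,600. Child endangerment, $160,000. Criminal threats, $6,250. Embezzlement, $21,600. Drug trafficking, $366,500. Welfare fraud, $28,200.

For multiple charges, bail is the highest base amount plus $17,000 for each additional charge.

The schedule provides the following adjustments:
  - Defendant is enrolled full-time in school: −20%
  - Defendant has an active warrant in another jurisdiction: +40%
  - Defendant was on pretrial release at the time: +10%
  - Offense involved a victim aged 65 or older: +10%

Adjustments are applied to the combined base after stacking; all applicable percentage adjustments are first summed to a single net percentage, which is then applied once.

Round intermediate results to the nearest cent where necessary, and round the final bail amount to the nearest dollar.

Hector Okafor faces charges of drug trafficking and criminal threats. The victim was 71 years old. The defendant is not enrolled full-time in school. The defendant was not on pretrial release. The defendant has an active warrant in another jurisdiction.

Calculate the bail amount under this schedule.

$575,250

Base amounts from the schedule: drug trafficking $366,500; criminal threats $6,250.
Stacking rule: highest base plus $17,000 per additional charge. Highest is drug trafficking at $366,500; 1 additional charge → +$17,000. Combined base = $383,500.
Net percentage adjustment: +40% +10% = +50%. $383,500 × 1.5 = $575,250.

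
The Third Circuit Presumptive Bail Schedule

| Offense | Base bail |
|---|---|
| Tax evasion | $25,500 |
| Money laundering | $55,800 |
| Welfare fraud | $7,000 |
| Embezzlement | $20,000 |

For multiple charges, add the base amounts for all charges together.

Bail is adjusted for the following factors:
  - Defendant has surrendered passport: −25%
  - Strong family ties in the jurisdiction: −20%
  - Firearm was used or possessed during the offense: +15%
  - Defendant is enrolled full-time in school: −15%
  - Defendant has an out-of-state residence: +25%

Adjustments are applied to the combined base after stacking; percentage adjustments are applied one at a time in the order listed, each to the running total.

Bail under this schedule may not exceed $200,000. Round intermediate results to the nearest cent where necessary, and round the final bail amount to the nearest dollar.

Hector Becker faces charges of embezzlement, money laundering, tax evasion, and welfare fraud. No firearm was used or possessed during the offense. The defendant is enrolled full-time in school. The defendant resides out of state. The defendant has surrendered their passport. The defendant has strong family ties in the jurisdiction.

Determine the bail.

Base amounts from the schedule: embezzlement $20,000; money laundering $55,800; tax evasion $25,500; welfare fraud $7,000.
Stacking rule: sum of all bases. $20,000 + $55,800 + $25,500 + $7,000 = $108,300.
Defendant has surrendered passport (−25%): $108,300 × 0.75 = $81,225.
Strong family ties in the jurisdiction (−20%): $81,225 × 0.8 = $64,980.
Defendant is enrolled full-time in school (−15%): $64,980 × 0.85 = $55,233.
Defendant has an out-of-state residence (+25%): $55,233 × 1.25 = $69,041.25.
$69,041.25 is within the $200,000 maximum.
Rounded to the nearest dollar: $69,041.

$69,041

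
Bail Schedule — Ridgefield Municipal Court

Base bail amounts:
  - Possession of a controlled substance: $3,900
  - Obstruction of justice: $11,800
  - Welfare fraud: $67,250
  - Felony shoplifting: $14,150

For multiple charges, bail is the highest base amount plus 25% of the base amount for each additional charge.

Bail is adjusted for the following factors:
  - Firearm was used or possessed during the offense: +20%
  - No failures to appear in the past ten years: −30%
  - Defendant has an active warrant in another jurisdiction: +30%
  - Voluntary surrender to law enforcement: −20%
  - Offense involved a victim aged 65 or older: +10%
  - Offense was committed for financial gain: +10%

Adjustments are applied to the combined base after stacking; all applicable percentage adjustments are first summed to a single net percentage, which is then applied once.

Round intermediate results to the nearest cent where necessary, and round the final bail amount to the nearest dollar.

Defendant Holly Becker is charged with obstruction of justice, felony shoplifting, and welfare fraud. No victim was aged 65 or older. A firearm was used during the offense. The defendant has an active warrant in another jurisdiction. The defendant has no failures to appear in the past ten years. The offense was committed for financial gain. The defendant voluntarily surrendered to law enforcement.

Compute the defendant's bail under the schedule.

Base amounts from the schedule: obstruction of justice $11,800; felony shoplifting $14,150; welfare fraud $67,250.
Stacking rule: highest base plus 25% of each additional charge. Highest is welfare fraud at $67,250. Additional: $11,800 × 25% = $2,950; $14,150 × 25% = $3,537.50. Combined base = $67,250 + $6,487.50 = $73,737.50.
Net percentage adjustment: +20% −30% +30% −20% +10% = +10%. $73,737.50 × 1.1 = $81,111.25.
Rounded to the nearest dollar: $81,111.

$81,111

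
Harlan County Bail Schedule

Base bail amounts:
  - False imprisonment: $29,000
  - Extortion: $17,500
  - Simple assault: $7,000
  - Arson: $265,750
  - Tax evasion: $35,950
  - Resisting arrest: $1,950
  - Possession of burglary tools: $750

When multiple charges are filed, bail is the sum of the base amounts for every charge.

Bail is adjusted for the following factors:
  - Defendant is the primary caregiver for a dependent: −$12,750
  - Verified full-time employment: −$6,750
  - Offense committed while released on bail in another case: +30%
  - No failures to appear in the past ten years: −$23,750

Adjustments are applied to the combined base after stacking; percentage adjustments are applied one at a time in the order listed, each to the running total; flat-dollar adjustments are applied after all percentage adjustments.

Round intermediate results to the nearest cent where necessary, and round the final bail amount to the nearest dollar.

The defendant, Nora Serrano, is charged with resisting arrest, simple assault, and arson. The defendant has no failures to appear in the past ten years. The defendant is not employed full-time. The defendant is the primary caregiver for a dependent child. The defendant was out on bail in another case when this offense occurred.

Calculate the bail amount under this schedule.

$320,610

Base amounts from the schedule: resisting arrest $1,950; simple assault $7,000; arson $265,750.
Stacking rule: sum of all bases. $1,950 + $7,000 + $265,750 = $274,700.
Offense committed while released on bail in another case (+30%): $274,700 × 1.3 = $357,110.
Defendant is the primary caregiver for a dependent (−$12,750 flat): $357,110 − $12,750 = $344,360.
No failures to appear in the past ten years (−$23,750 flat): $344,360 − $23,750 = $320,610.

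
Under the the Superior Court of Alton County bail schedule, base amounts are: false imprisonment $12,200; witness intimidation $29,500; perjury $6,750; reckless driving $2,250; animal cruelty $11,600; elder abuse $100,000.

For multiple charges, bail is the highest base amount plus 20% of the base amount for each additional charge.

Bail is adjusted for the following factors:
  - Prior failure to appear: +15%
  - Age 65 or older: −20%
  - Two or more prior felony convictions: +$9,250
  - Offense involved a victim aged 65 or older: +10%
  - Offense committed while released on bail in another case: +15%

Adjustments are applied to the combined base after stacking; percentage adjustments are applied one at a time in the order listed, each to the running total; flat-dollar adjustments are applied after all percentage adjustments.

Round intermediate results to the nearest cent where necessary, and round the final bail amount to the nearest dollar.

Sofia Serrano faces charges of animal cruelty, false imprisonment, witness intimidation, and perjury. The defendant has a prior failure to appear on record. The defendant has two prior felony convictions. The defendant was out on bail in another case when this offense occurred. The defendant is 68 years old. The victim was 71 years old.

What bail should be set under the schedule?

Base amounts from the schedule: animal cruelty $11,600; false imprisonment $12,200; witness intimidation $29,500; perjury $6,750.
Stacking rule: highest base plus 20% of each additional charge. Highest is witness intimidation at $29,500. Additional: $11,600 × 20% = $2,320; $12,200 × 20% = $2,440; $6,750 × 20% = $1,350. Combined base = $29,500 + $6,110 = $35,610.
Prior failure to appear (+15%): $35,610 × 1.15 = $40,951.50.
Age 65 or older (−20%): $40,951.50 × 0.8 = $32,761.20.
Offense involved a victim aged 65 or older (+10%): $32,761.20 × 1.1 = $36,037.32.
Offense committed while released on bail in another case (+15%): $36,037.32 × 1.15 = $41,442.92.
Two or more prior felony convictions (+$9,250 flat): $41,442.92 + $9,250 = $50,692.92.
Rounded to the nearest dollar: $50,693.

$50,693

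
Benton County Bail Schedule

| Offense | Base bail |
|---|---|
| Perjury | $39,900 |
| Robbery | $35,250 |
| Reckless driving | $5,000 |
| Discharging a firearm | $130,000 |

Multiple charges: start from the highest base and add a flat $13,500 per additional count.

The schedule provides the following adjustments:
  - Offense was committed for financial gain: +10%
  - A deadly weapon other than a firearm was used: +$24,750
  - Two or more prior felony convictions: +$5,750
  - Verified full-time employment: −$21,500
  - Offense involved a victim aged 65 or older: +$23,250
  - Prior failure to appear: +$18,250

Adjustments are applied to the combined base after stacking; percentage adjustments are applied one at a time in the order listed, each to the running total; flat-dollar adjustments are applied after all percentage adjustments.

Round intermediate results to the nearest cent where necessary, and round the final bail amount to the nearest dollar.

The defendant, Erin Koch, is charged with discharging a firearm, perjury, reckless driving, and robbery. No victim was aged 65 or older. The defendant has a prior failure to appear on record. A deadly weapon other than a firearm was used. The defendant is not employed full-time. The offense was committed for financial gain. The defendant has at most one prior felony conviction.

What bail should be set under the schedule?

$230,550

Base amounts from the schedule: discharging a firearm $130,000; perjury $39,900; reckless driving $5,000; robbery $35,250.
Stacking rule: highest base plus $13,500 per additional charge. Highest is discharging a firearm at $130,000; 3 additional charges → +$40,500. Combined base = $170,500.
Offense was committed for financial gain (+10%): $170,500 × 1.1 = $187,550.
A deadly weapon other than a firearm was used (+$24,750 flat): $187,550 + $24,750 = $212,300.
Prior failure to appear (+$18,250 flat): $212,300 + $18,250 = $230,550.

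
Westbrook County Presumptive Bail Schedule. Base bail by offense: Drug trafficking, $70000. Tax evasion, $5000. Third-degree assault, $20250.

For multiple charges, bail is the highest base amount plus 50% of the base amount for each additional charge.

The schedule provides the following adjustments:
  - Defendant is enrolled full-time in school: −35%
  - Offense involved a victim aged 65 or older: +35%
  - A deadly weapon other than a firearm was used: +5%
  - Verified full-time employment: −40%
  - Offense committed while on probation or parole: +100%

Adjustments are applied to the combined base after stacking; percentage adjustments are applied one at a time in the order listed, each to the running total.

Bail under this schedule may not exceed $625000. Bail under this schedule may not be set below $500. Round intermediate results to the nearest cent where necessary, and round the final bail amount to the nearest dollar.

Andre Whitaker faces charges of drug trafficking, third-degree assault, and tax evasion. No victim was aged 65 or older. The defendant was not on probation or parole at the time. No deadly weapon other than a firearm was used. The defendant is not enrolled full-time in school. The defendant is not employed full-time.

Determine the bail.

$82625

Base amounts from the schedule: drug trafficking $70000; third-degree assault $20250; tax evasion $5000.
Stacking rule: highest base plus 50% of each additional charge. Highest is drug trafficking at $70000. Additional: $20250 × 50% = $10125; $5000 × 50% = $2500. Combined base = $70000 + $12625 = $82625.
No adjustment factors apply to this defendant.
$82625 is within the $625000 maximum.
$82625 is at or above the $500 minimum.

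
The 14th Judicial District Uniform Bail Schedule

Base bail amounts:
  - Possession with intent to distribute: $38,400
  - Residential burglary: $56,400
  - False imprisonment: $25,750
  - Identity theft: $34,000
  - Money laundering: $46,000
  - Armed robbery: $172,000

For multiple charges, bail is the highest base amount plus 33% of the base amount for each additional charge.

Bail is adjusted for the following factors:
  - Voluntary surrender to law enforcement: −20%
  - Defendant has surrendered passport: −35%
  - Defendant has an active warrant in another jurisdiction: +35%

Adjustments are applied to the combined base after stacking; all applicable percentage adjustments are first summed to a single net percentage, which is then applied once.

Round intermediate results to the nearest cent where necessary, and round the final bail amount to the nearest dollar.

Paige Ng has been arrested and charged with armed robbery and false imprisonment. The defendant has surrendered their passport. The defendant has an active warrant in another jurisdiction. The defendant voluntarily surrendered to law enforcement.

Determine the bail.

$144,398

Base amounts from the schedule: armed robbery $172,000; false imprisonment $25,750.
Stacking rule: highest base plus 33% of each additional charge. Highest is armed robbery at $172,000. Additional: $25,750 × 33% = $8,497.50. Combined base = $172,000 + $8,497.50 = $180,497.50.
Net percentage adjustment: −20% −35% +35% = −20%. $180,497.50 × 0.8 = $144,398.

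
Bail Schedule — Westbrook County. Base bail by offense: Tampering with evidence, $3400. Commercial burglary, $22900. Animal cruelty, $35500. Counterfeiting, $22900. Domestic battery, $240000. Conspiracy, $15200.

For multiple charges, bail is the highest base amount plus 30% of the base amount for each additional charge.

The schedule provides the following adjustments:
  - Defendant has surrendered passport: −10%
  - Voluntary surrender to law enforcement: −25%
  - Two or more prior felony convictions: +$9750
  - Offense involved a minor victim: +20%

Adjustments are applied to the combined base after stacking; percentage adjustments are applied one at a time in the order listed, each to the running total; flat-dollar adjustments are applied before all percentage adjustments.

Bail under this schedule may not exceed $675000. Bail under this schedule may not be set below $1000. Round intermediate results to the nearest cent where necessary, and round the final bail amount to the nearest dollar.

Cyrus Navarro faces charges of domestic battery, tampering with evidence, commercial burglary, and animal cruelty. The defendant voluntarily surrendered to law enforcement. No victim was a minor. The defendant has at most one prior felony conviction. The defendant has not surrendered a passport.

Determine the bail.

$193905

Base amounts from the schedule: domestic battery $240000; tampering with evidence $3400; commercial burglary $22900; animal cruelty $35500.
Stacking rule: highest base plus 30% of each additional charge. Highest is domestic battery at $240000. Additional: $3400 × 30% = $1020; $22900 × 30% = $6870; $35500 × 30% = $10650. Combined base = $240000 + $18540 = $258540.
Voluntary surrender to law enforcement (−25%): $258540 × 0.75 = $193905.
$193905 is within the $675000 maximum.
$193905 is at or above the $1000 minimum.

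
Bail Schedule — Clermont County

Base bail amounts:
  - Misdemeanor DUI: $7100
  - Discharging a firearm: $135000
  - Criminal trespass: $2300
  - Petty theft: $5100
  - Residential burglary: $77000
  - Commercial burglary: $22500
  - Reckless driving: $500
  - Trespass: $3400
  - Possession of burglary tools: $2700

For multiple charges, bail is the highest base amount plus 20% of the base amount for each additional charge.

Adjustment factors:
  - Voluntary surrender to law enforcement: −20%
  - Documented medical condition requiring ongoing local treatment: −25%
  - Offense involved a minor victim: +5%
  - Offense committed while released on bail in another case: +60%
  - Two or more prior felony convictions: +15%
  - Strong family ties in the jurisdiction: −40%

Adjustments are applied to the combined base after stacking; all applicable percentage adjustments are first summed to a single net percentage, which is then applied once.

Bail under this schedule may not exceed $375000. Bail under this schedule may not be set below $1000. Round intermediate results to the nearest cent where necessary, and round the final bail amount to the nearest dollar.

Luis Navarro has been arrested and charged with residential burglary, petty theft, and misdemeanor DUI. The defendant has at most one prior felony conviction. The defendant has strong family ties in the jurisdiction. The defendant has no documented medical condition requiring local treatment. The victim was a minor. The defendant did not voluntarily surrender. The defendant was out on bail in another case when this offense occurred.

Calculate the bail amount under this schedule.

$99300

Base amounts from the schedule: residential burglary $77000; petty theft $5100; misdemeanor DUI $7100.
Stacking rule: highest base plus 20% of each additional charge. Highest is residential burglary at $77000. Additional: $5100 × 20% = $1020; $7100 × 20% = $1420. Combined base = $77000 + $2440 = $79440.
Net percentage adjustment: +5% +60% −40% = +25%. $79440 × 1.25 = $99300.
$99300 is within the $375000 maximum.
$99300 is at or above the $1000 minimum.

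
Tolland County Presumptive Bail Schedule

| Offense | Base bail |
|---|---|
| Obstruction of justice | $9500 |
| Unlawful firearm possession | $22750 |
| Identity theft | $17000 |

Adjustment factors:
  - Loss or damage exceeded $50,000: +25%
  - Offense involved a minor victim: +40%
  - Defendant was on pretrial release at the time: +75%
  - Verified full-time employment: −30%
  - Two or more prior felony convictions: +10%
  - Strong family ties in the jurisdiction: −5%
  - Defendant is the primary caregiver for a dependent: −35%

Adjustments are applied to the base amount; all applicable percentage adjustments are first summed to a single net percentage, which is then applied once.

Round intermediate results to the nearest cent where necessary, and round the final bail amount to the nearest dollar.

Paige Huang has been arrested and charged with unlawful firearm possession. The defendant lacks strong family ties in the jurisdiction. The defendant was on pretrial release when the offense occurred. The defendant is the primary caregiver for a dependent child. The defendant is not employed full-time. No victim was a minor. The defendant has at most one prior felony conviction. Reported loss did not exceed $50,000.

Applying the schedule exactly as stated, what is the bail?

$31850

Base amounts from the schedule: unlawful firearm possession $22750.
Single charge. Combined base = $22750.
Net percentage adjustment: +75% −35% = +40%. $22750 × 1.4 = $31850.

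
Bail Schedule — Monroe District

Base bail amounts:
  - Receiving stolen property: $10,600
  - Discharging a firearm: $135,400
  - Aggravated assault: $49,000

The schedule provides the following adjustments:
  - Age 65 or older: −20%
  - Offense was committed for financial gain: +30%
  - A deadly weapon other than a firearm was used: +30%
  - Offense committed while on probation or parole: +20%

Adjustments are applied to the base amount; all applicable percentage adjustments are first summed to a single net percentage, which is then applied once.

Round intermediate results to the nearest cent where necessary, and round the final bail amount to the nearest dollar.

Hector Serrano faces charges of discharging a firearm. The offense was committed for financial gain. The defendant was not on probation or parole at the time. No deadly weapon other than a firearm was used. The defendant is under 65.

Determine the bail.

Base amounts from the schedule: discharging a firearm $135,400.
Single charge. Combined base = $135,400.
Offense was committed for financial gain (+30%): $135,400 × 1.3 = $176,020.

$176,020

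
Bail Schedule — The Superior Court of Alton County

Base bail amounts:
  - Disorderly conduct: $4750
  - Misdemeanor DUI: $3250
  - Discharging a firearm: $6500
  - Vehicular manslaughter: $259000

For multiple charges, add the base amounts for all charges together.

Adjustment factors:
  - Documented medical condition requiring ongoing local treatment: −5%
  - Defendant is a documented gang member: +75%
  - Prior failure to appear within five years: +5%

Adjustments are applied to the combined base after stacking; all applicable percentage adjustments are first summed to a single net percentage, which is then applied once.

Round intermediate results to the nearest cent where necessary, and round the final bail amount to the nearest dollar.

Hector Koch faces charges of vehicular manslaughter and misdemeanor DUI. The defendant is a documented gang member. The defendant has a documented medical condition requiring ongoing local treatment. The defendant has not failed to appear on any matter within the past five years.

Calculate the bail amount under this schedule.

$445825

Base amounts from the schedule: vehicular manslaughter $259000; misdemeanor DUI $3250.
Stacking rule: sum of all bases. $259000 + $3250 = $262250.
Net percentage adjustment: −5% +75% = +70%. $262250 × 1.7 = $445825.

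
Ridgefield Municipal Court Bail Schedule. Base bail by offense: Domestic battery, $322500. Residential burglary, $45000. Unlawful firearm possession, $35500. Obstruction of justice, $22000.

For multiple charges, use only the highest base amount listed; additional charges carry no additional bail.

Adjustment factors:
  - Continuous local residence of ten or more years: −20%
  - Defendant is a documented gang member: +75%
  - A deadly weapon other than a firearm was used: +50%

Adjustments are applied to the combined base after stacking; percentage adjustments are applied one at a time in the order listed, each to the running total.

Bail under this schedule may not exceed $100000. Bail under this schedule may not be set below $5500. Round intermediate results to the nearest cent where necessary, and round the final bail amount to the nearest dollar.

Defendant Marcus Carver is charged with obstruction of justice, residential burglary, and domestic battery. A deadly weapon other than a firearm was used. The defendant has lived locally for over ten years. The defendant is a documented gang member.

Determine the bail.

Base amounts from the schedule: obstruction of justice $22000; residential burglary $45000; domestic battery $322500.
Stacking rule: use the highest base only. Highest is domestic battery at $322500. Combined base = $322500.
Continuous local residence of ten or more years (−20%): $322500 × 0.8 = $258000.
Defendant is a documented gang member (+75%): $258000 × 1.75 = $451500.
A deadly weapon other than a firearm was used (+50%): $451500 × 1.5 = $677250.
Result $677250 exceeds the maximum of $100000; bail is capped at $100000.
$100000 is at or above the $5500 minimum.

$100000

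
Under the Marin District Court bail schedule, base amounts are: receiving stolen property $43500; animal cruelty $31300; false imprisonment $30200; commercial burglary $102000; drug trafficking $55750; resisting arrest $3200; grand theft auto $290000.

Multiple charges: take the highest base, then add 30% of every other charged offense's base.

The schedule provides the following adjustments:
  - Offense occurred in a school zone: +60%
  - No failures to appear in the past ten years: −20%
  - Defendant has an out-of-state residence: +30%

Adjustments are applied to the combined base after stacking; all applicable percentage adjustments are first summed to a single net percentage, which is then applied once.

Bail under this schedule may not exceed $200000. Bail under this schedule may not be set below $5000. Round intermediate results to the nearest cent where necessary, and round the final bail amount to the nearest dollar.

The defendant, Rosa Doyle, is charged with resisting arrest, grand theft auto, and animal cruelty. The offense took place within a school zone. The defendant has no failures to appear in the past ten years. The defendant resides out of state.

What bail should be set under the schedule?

$200000

Base amounts from the schedule: resisting arrest $3200; grand theft auto $290000; animal cruelty $31300.
Stacking rule: highest base plus 30% of each additional charge. Highest is grand theft auto at $290000. Additional: $3200 × 30% = $960; $31300 × 30% = $9390. Combined base = $290000 + $10350 = $300350.
Net percentage adjustment: +60% −20% +30% = +70%. $300350 × 1.7 = $510595.
Result $510595 exceeds the maximum of $200000; bail is capped at $200000.
$200000 is at or above the $5000 minimum.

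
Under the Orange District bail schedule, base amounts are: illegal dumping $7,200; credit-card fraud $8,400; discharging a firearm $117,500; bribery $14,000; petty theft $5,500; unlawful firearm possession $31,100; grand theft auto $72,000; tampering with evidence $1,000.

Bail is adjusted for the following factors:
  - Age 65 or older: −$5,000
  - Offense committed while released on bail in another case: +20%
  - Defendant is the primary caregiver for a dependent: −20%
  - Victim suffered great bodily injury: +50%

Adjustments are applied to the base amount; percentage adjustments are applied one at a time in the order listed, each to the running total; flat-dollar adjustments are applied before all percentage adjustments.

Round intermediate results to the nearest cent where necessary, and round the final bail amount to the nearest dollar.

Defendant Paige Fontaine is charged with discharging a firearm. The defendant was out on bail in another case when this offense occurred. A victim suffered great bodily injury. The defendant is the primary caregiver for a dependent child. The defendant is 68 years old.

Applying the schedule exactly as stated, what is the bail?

Base amounts from the schedule: discharging a firearm $117,500.
Single charge. Combined base = $117,500.
Age 65 or older (−$5,000 flat): $117,500 − $5,000 = $112,500.
Offense committed while released on bail in another case (+20%): $112,500 × 1.2 = $135,000.
Defendant is the primary caregiver for a dependent (−20%): $135,000 × 0.8 = $108,000.
Victim suffered great bodily injury (+50%): $108,000 × 1.5 = $162,000.

$162,000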